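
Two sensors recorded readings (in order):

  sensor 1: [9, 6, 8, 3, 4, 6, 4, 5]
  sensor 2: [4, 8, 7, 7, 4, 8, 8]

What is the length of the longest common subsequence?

Let dp[i][j] be the LCS length of the first i values of sensor 1 and the first j values of sensor 2. dp[i][j] = dp[i-1][j-1]+1 when the i-th and j-th values match, else max(dp[i-1][j], dp[i][j-1]).
    ·  4  8  7  7  4  8  8
 ·  0  0  0  0  0  0  0  0
 9  0  0  0  0  0  0  0  0
 6  0  0  0  0  0  0  0  0
 8  0  0  1  1  1  1  1  1
 3  0  0  1  1  1  1  1  1
 4  0  1  1  1  1  2  2  2
 6  0  1  1  1  1  2  2  2
 4  0  1  1  1  1  2  2  2
 5  0  1  1  1  1  2  2  2
dp[8][7] = 2. One LCS (by backtracking along matches): 8, 4.

2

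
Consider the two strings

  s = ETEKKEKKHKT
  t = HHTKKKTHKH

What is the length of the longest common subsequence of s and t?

6

Let dp[i][j] be the LCS length of the first i characters of s and the first j characters of t. dp[i][j] = dp[i-1][j-1]+1 when the i-th and j-th characters match, else max(dp[i-1][j], dp[i][j-1]).
    ·  H  H  T  K  K  K  T  H  K  H
 ·  0  0  0  0  0  0  0  0  0  0  0
 E  0  0  0  0  0  0  0  0  0  0  0
 T  0  0  0  1  1  1  1  1  1  1  1
 E  0  0  0  1  1  1  1  1  1  1  1
 K  0  0  0  1  2  2  2  2  2  2  2
 K  0  0  0  1  2  3  3  3  3  3  3
 E  0  0  0  1  2  3  3  3  3  3  3
 K  0  0  0  1  2  3  4  4  4  4  4
 K  0  0  0  1  2  3  4  4  4  5  5
 H  0  1  1  1  2  3  4  4  5  5  6
 K  0  1  1  1  2  3  4  4  5  6  6
 T  0  1  1  2  2  3  4  5  5  6  6
dp[11][10] = 6. One LCS (by backtracking along matches): TKKKKH.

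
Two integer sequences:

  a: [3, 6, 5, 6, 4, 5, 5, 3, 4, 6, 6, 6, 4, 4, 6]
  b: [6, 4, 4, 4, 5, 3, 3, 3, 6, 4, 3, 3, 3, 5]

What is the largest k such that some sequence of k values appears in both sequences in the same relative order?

6

Pick 6 at a[2]=b[1] → 4 at a[5]=b[4] → 5 at a[6]=b[5] → 3 at a[8]=b[8] → 6 at a[12]=b[9] → 4 at a[13]=b[10]; all 6 values appear in both, in order. Since dp[15][14] = 6, nothing longer is possible.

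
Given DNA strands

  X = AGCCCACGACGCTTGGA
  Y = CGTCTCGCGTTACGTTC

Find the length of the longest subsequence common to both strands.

Pick G [2,2], then C [3,4], then C [4,6], then C [7,8], then G [8,9], then A [9,12], then C [10,13], then G [11,14], then T [13,15], then T [14,16]; all 10 bases appear in both, in order, and the DP table's final entry dp[17][17] is also 10, so no common subsequence is longer.

10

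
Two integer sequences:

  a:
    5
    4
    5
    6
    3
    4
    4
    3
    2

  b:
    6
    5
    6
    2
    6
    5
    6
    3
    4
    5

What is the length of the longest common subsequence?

One common subsequence of length 5: 5 at a[1]=b[2] → 5 at a[3]=b[6] → 6 at a[4]=b[7] → 3 at a[5]=b[8] → 4 at a[6]=b[9], and the DP table's final entry dp[9][10] is also 5, so no common subsequence is longer.

5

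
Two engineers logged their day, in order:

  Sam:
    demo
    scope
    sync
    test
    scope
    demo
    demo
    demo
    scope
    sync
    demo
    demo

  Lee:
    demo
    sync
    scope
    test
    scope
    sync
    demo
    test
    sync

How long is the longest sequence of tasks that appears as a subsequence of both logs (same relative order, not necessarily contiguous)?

6

Pick demo at Sam[1]=Lee[1]; then scope at Sam[2]=Lee[3]; then test at Sam[4]=Lee[4]; then scope at Sam[5]=Lee[5]; then demo at Sam[6]=Lee[7]; then sync at Sam[10]=Lee[9]; all 6 tasks appear in both, in order. The LCS DP gives dp[12][9] = 6, so this is optimal.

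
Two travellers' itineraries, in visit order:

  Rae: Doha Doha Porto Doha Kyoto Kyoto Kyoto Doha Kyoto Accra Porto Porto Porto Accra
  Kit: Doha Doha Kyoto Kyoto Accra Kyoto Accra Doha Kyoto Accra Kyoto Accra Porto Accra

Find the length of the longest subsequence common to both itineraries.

10

Match Doha at Rae[2]=Kit[1]; then Doha at Rae[4]=Kit[2]; then Kyoto at Rae[5]=Kit[3]; then Kyoto at Rae[6]=Kit[4]; then Kyoto at Rae[7]=Kit[6]; then Doha at Rae[8]=Kit[8]; then Kyoto at Rae[9]=Kit[11]; then Accra at Rae[10]=Kit[12]; then Porto at Rae[13]=Kit[13]; then Accra at Rae[14]=Kit[14] — 10 stops in the same relative order in both. dp[14][14] = 10 confirms this is the maximum.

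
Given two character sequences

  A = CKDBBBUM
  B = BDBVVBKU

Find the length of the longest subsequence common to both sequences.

4

Match D [3,2], B [4,3], B [5,6], U [7,8] — 4 characters in the same relative order in both. The LCS DP gives dp[8][8] = 4, so this is optimal.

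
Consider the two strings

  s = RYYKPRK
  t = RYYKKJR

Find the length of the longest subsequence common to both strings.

5

Let dp[i][j] be the LCS length of the first i characters of s and the first j characters of t. dp[i][j] = dp[i-1][j-1]+1 when the i-th and j-th characters match, else max(dp[i-1][j], dp[i][j-1]).
    ·  R  Y  Y  K  K  J  R
 ·  0  0  0  0  0  0  0  0
 R  0  1  1  1  1  1  1  1
 Y  0  1  2  2  2  2  2  2
 Y  0  1  2  3  3  3  3  3
 K  0  1  2  3  4  4  4  4
 P  0  1  2  3  4  4  4  4
 R  0  1  2  3  4  4  4  5
 K  0  1  2  3  4  5  5  5
dp[7][7] = 5. One LCS (by backtracking along matches): RYYKR.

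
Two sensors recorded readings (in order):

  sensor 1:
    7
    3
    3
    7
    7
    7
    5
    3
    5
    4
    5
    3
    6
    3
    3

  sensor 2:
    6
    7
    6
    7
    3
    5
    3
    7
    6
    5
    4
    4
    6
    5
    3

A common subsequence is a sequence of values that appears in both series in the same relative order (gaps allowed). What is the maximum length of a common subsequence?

One common subsequence of length 8: 7 [1,4], then 3 [2,5], then 3 [3,7], then 7 [4,8], then 5 [7,10], then 4 [10,12], then 5 [11,14], then 3 [15,15], and the DP table's final entry dp[15][15] is also 8, so no common subsequence is longer.

8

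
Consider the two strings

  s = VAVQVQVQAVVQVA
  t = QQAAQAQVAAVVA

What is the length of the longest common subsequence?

8

Pick A (s #2, t #4) → Q (s #4, t #5) → Q (s #6, t #7) → V (s #7, t #8) → A (s #9, t #10) → V (s #11, t #11) → V (s #13, t #12) → A (s #14, t #13); all 8 characters appear in both, in order. The LCS DP gives dp[14][13] = 8, so this is optimal.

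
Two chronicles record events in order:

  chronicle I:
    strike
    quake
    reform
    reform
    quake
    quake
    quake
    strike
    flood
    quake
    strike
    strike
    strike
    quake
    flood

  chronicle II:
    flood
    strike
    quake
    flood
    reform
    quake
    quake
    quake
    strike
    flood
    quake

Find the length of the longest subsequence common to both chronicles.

Pick strike at chronicle I[1]=chronicle II[2], then quake at chronicle I[2]=chronicle II[3], then reform at chronicle I[4]=chronicle II[5], then quake at chronicle I[5]=chronicle II[6], then quake at chronicle I[6]=chronicle II[7], then quake at chronicle I[7]=chronicle II[8], then strike at chronicle I[8]=chronicle II[9], then flood at chronicle I[9]=chronicle II[10], then quake at chronicle I[14]=chronicle II[11]; all 9 events appear in both, in order. dp[15][11] = 9 confirms this is the maximum.

9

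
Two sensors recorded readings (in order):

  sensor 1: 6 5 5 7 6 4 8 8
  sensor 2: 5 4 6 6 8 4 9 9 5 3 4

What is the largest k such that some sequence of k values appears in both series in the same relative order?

One common subsequence of length 3: 6 at sensor 1[1]=sensor 2[4]; then 5 at sensor 1[2]=sensor 2[9]; then 4 at sensor 1[6]=sensor 2[11], and the DP table's final entry dp[8][11] is also 3, so no common subsequence is longer.

3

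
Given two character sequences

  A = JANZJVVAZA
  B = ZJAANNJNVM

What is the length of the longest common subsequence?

Let dp[i][j] be the LCS length of the first i characters of A and the first j characters of B. dp[i][j] = dp[i-1][j-1]+1 when the i-th and j-th characters match, else max(dp[i-1][j], dp[i][j-1]).
    ·  Z  J  A  A  N  N  J  N  V  M
 ·  0  0  0  0  0  0  0  0  0  0  0
 J  0  0  1  1  1  1  1  1  1  1  1
 A  0  0  1  2  2  2  2  2  2  2  2
 N  0  0  1  2  2  3  3  3  3  3  3
 Z  0  1  1  2  2  3  3  3  3  3  3
 J  0  1  2  2  2  3  3  4  4  4  4
 V  0  1  2  2  2  3  3  4  4  5  5
 V  0  1  2  2  2  3  3  4  4  5  5
 A  0  1  2  3  3  3  3  4  4  5  5
 Z  0  1  2  3  3  3  3  4  4  5  5
 A  0  1  2  3  4  4  4  4  4  5  5
dp[10][10] = 5. One LCS (by backtracking along matches): JANJV.

5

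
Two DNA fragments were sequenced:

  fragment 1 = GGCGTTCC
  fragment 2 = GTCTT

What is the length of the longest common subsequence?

4

One common subsequence of length 4: G at fragment 1[1]=fragment 2[1]; then C at fragment 1[3]=fragment 2[3]; then T at fragment 1[5]=fragment 2[4]; then T at fragment 1[6]=fragment 2[5]. The LCS DP gives dp[8][5] = 4, so this is optimal.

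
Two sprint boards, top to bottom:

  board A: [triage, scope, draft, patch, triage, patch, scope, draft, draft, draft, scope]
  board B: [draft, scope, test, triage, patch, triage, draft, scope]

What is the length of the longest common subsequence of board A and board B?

Pick triage [1,4] → patch [4,5] → triage [5,6] → draft [10,7] → scope [11,8]; all 5 tasks appear in both, in order. The LCS DP gives dp[11][8] = 5, so this is optimal.

5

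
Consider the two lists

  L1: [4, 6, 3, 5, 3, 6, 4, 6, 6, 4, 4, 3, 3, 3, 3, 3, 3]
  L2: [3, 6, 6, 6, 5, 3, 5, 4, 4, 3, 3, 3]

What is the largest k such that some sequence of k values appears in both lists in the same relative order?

One common subsequence of length 9: 3 [5,1] → 6 [6,2] → 6 [8,3] → 6 [9,4] → 4 [10,8] → 4 [11,9] → 3 [15,10] → 3 [16,11] → 3 [17,12]. Since dp[17][12] = 9, nothing longer is possible.

9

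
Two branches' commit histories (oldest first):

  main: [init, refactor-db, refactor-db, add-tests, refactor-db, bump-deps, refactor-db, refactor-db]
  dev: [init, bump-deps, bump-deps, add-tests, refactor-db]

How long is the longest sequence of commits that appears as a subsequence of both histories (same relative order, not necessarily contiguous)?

3

One common subsequence of length 3: init (main #1, dev #1), add-tests (main #4, dev #4), refactor-db (main #8, dev #5). Since dp[8][5] = 3, nothing longer is possible.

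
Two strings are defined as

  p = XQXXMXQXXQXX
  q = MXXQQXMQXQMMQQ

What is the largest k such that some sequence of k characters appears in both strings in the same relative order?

Pick X (p #1, q #3); then Q (p #2, q #5); then X (p #3, q #6); then X (p #4, q #9); then M (p #5, q #12); then Q (p #7, q #13); then Q (p #10, q #14); all 7 characters appear in both, in order. Since dp[12][14] = 7, nothing longer is possible.

7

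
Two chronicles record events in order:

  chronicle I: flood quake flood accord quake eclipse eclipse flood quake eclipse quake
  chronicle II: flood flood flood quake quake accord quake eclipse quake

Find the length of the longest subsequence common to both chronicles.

6

Match flood at chronicle I[1]=chronicle II[3], quake at chronicle I[2]=chronicle II[5], accord at chronicle I[4]=chronicle II[6], quake at chronicle I[9]=chronicle II[7], eclipse at chronicle I[10]=chronicle II[8], quake at chronicle I[11]=chronicle II[9] — 6 events in the same relative order in both. dp[11][9] = 6 confirms this is the maximum.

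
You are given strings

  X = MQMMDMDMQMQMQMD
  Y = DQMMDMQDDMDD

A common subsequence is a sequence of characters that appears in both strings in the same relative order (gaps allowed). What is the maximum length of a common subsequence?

8

Match Q [2,2] → M [3,3] → M [4,4] → D [5,5] → M [6,6] → D [7,9] → M [8,10] → D [15,12] — 8 characters in the same relative order in both, and the DP table's final entry dp[15][12] is also 8, so no common subsequence is longer.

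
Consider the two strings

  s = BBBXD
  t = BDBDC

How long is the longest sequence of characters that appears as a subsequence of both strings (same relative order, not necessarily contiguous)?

3

Let dp[i][j] be the LCS length of the first i characters of s and the first j characters of t. dp[i][j] = dp[i-1][j-1]+1 when the i-th and j-th characters match, else max(dp[i-1][j], dp[i][j-1]).
    ·  B  D  B  D  C
 ·  0  0  0  0  0  0
 B  0  1  1  1  1  1
 B  0  1  1  2  2  2
 B  0  1  1  2  2  2
 X  0  1  1  2  2  2
 D  0  1  2  2  3  3
dp[5][5] = 3. One LCS (by backtracking along matches): BBD.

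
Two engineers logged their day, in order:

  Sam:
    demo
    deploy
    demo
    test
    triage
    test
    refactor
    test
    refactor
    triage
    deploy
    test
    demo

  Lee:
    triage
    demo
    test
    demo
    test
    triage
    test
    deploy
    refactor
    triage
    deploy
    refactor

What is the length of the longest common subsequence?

8

Pick demo (Sam #1, Lee #2), demo (Sam #3, Lee #4), test (Sam #4, Lee #5), triage (Sam #5, Lee #6), test (Sam #6, Lee #7), refactor (Sam #9, Lee #9), triage (Sam #10, Lee #10), deploy (Sam #11, Lee #11); all 8 tasks appear in both, in order, and the DP table's final entry dp[13][12] is also 8, so no common subsequence is longer.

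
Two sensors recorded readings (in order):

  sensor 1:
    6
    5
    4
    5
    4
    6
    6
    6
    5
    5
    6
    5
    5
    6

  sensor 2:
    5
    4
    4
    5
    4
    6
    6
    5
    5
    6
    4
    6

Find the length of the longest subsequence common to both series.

10

One common subsequence of length 10: 5 (sensor 1 #2, sensor 2 #1), then 4 (sensor 1 #3, sensor 2 #3), then 5 (sensor 1 #4, sensor 2 #4), then 4 (sensor 1 #5, sensor 2 #5), then 6 (sensor 1 #7, sensor 2 #6), then 6 (sensor 1 #8, sensor 2 #7), then 5 (sensor 1 #9, sensor 2 #8), then 5 (sensor 1 #10, sensor 2 #9), then 6 (sensor 1 #11, sensor 2 #10), then 6 (sensor 1 #14, sensor 2 #12), and the DP table's final entry dp[14][12] is also 10, so no common subsequence is longer.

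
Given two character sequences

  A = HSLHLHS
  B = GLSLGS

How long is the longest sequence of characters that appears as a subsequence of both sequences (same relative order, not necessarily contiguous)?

3

Pick S (A #2, B #3), L (A #3, B #4), S (A #7, B #6); all 3 characters appear in both, in order, and the DP table's final entry dp[7][6] is also 3, so no common subsequence is longer.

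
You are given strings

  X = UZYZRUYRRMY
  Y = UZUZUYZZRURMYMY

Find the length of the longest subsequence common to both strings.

9

Pick U (X #1, Y #3), then Z (X #2, Y #4), then Y (X #3, Y #6), then Z (X #4, Y #8), then R (X #5, Y #9), then U (X #6, Y #10), then Y (X #7, Y #13), then M (X #10, Y #14), then Y (X #11, Y #15); all 9 characters appear in both, in order. The LCS DP gives dp[11][15] = 9, so this is optimal.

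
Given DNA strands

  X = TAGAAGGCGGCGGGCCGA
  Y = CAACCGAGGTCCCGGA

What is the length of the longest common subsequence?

11

Match A [4,2], A [5,3], C [8,4], C [11,5], G [12,6], G [13,8], G [14,9], C [15,12], C [16,13], G [17,15], A [18,16] — 11 bases in the same relative order in both. The LCS DP gives dp[18][16] = 11, so this is optimal.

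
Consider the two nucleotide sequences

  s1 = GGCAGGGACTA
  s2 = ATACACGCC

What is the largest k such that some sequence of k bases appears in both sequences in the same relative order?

4

Match C (s1 #3, s2 #4), A (s1 #4, s2 #5), G (s1 #5, s2 #7), C (s1 #9, s2 #9) — 4 bases in the same relative order in both, and the DP table's final entry dp[11][9] is also 4, so no common subsequence is longer.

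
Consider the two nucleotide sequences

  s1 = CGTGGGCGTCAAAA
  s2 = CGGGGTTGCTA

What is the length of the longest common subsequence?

Taking C [1,1] → G [2,3] → G [4,4] → G [5,5] → G [6,8] → C [7,9] → T [9,10] → A [14,11] gives a common subsequence of length 8. Since dp[14][11] = 8, nothing longer is possible.

8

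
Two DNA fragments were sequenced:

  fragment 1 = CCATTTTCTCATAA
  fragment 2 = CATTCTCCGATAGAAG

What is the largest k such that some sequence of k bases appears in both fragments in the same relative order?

11

Taking C [2,1], A [3,2], T [4,3], T [5,4], T [7,6], C [8,7], C [10,8], A [11,10], T [12,11], A [13,14], A [14,15] gives a common subsequence of length 11. The LCS DP gives dp[14][16] = 11, so this is optimal.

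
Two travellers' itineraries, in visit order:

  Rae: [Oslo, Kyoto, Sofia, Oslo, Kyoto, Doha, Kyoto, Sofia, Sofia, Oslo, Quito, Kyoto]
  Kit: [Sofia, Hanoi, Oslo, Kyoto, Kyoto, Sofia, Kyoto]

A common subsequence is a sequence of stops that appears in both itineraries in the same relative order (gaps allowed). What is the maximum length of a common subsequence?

Pick Sofia (Rae #3, Kit #1), then Oslo (Rae #4, Kit #3), then Kyoto (Rae #5, Kit #4), then Kyoto (Rae #7, Kit #5), then Sofia (Rae #9, Kit #6), then Kyoto (Rae #12, Kit #7); all 6 stops appear in both, in order. The LCS DP gives dp[12][7] = 6, so this is optimal.

6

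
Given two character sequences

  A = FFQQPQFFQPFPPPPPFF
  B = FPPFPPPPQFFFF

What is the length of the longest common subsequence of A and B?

10

Match F (A #2, B #1) → P (A #5, B #2) → P (A #10, B #3) → F (A #11, B #4) → P (A #12, B #5) → P (A #13, B #6) → P (A #14, B #7) → P (A #15, B #8) → F (A #17, B #12) → F (A #18, B #13) — 10 characters in the same relative order in both, and the DP table's final entry dp[18][13] is also 10, so no common subsequence is longer.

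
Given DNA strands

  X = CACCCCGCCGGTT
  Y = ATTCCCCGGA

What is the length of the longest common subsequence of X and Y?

7

Taking A [2,1] → C [3,4] → C [4,5] → C [5,6] → C [6,7] → G [7,8] → G [10,9] gives a common subsequence of length 7, and the DP table's final entry dp[13][10] is also 7, so no common subsequence is longer.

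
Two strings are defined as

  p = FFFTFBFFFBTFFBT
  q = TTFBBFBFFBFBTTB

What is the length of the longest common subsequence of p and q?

Taking T (p #4, q #2) → F (p #5, q #3) → B (p #6, q #5) → F (p #7, q #6) → F (p #8, q #8) → F (p #9, q #9) → B (p #10, q #10) → F (p #13, q #11) → B (p #14, q #12) → T (p #15, q #14) gives a common subsequence of length 10, and the DP table's final entry dp[15][15] is also 10, so no common subsequence is longer.

10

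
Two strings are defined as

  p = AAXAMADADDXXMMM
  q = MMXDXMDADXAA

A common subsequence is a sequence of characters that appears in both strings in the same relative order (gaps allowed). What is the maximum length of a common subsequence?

One common subsequence of length 6: X [3,5]; then M [5,6]; then D [7,7]; then A [8,8]; then D [10,9]; then X [11,10], and the DP table's final entry dp[15][12] is also 6, so no common subsequence is longer.

6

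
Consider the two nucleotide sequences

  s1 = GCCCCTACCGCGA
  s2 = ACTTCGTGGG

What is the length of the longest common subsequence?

Pick C (s1 #2, s2 #2); then C (s1 #3, s2 #5); then T (s1 #6, s2 #7); then G (s1 #10, s2 #9); then G (s1 #12, s2 #10); all 5 bases appear in both, in order, and the DP table's final entry dp[13][10] is also 5, so no common subsequence is longer.

5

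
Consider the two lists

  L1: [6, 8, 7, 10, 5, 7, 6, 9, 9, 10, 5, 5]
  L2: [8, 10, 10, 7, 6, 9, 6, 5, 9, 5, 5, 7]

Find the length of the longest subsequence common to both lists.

8

One common subsequence of length 8: 8 [2,1], then 10 [4,3], then 7 [6,4], then 6 [7,5], then 9 [8,6], then 9 [9,9], then 5 [11,10], then 5 [12,11], and the DP table's final entry dp[12][12] is also 8, so no common subsequence is longer.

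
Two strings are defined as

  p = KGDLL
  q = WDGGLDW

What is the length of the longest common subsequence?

2

Match G at p[2]=q[4], D at p[3]=q[6] — 2 characters in the same relative order in both. Since dp[5][7] = 2, nothing longer is possible.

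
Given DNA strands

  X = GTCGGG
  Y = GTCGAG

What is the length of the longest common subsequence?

Pick G (X #1, Y #1) → T (X #2, Y #2) → C (X #3, Y #3) → G (X #4, Y #4) → G (X #6, Y #6); all 5 bases appear in both, in order. The LCS DP gives dp[6][6] = 5, so this is optimal.

5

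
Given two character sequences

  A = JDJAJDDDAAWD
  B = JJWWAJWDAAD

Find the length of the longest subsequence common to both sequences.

8

Let dp[i][j] be the LCS length of the first i characters of A and the first j characters of B. dp[i][j] = dp[i-1][j-1]+1 when the i-th and j-th characters match, else max(dp[i-1][j], dp[i][j-1]).
    ·  J  J  W  W  A  J  W  D  A  A  D
 ·  0  0  0  0  0  0  0  0  0  0  0  0
 J  0  1  1  1  1  1  1  1  1  1  1  1
 D  0  1  1  1  1  1  1  1  2  2  2  2
 J  0  1  2  2  2  2  2  2  2  2  2  2
 A  0  1  2  2  2  3  3  3  3  3  3  3
 J  0  1  2  2  2  3  4  4  4  4  4  4
 D  0  1  2  2  2  3  4  4  5  5  5  5
 D  0  1  2  2  2  3  4  4  5  5  5  6
 D  0  1  2  2  2  3  4  4  5  5  5  6
 A  0  1  2  2  2  3  4  4  5  6  6  6
 A  0  1  2  2  2  3  4  4  5  6  7  7
 W  0  1  2  3  3  3  4  5  5  6  7  7
 D  0  1  2  3  3  3  4  5  6  6  7  8
dp[12][11] = 8. One LCS (by backtracking along matches): JJAJDAAD.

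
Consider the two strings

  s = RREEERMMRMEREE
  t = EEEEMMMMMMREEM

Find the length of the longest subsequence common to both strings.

One common subsequence of length 9: E (s #3, t #2), then E (s #4, t #3), then E (s #5, t #4), then M (s #7, t #8), then M (s #8, t #9), then M (s #10, t #10), then R (s #12, t #11), then E (s #13, t #12), then E (s #14, t #13). Since dp[14][14] = 9, nothing longer is possible.

9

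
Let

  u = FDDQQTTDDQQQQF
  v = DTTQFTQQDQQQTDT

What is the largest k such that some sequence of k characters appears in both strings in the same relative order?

Pick F at u[1]=v[5]; then Q at u[4]=v[7]; then Q at u[5]=v[8]; then D at u[9]=v[9]; then Q at u[10]=v[10]; then Q at u[11]=v[11]; then Q at u[12]=v[12]; all 7 characters appear in both, in order, and the DP table's final entry dp[14][15] is also 7, so no common subsequence is longer.

7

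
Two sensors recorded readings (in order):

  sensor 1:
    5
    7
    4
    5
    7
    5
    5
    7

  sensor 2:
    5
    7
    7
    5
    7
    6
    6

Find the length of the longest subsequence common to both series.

5

Let dp[i][j] be the LCS length of the first i values of sensor 1 and the first j values of sensor 2. dp[i][j] = dp[i-1][j-1]+1 when the i-th and j-th values match, else max(dp[i-1][j], dp[i][j-1]).
    ·  5  7  7  5  7  6  6
 ·  0  0  0  0  0  0  0  0
 5  0  1  1  1  1  1  1  1
 7  0  1  2  2  2  2  2  2
 4  0  1  2  2  2  2  2  2
 5  0  1  2  2  3  3  3  3
 7  0  1  2  3  3  4  4  4
 5  0  1  2  3  4  4  4  4
 5  0  1  2  3  4  4  4  4
 7  0  1  2  3  4  5  5  5
dp[8][7] = 5. One LCS (by backtracking along matches): 5, 7, 7, 5, 7.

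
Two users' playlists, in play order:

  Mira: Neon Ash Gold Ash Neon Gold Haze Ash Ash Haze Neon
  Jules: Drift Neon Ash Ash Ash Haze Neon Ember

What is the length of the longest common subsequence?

Taking Neon [1,2], Ash [4,3], Ash [8,4], Ash [9,5], Haze [10,6], Neon [11,7] gives a common subsequence of length 6. Since dp[11][8] = 6, nothing longer is possible.

6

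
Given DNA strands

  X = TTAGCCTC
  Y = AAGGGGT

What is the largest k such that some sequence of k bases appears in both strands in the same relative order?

3

Match A [3,2] → G [4,6] → T [7,7] — 3 bases in the same relative order in both. dp[8][7] = 3 confirms this is the maximum.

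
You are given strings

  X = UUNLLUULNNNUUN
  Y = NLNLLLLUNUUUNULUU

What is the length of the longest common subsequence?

8

One common subsequence of length 8: N [3,3], L [4,6], L [5,7], U [6,12], U [7,14], L [8,15], U [12,16], U [13,17]. The LCS DP gives dp[14][17] = 8, so this is optimal.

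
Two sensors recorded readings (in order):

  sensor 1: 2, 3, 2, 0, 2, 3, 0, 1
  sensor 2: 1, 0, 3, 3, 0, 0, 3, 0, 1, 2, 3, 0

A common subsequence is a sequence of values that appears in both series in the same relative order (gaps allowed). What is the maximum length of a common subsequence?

Let dp[i][j] be the LCS length of the first i values of sensor 1 and the first j values of sensor 2. dp[i][j] = dp[i-1][j-1]+1 when the i-th and j-th values match, else max(dp[i-1][j], dp[i][j-1]).
    ·  1  0  3  3  0  0  3  0  1  2  3  0
 ·  0  0  0  0  0  0  0  0  0  0  0  0  0
 2  0  0  0  0  0  0  0  0  0  0  1  1  1
 3  0  0  0  1  1  1  1  1  1  1  1  2  2
 2  0  0  0  1  1  1  1  1  1  1  2  2  2
 0  0  0  1  1  1  2  2  2  2  2  2  2  3
 2  0  0  1  1  1  2  2  2  2  2  3  3  3
 3  0  0  1  2  2  2  2  3  3  3  3  4  4
 0  0  0  1  2  2  3  3  3  4  4  4  4  5
 1  0  1  1  2  2  3  3  3  4  5  5  5  5
dp[8][12] = 5. One LCS (by backtracking along matches): 3, 0, 2, 3, 0.

5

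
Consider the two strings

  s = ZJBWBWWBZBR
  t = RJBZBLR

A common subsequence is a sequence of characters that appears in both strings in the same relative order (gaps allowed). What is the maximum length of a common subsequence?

Match J at s[2]=t[2], B at s[8]=t[3], Z at s[9]=t[4], B at s[10]=t[5], R at s[11]=t[7] — 5 characters in the same relative order in both. dp[11][7] = 5 confirms this is the maximum.

5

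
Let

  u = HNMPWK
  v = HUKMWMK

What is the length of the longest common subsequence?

4

Let dp[i][j] be the LCS length of the first i characters of u and the first j characters of v. dp[i][j] = dp[i-1][j-1]+1 when the i-th and j-th characters match, else max(dp[i-1][j], dp[i][j-1]).
    ·  H  U  K  M  W  M  K
 ·  0  0  0  0  0  0  0  0
 H  0  1  1  1  1  1  1  1
 N  0  1  1  1  1  1  1  1
 M  0  1  1  1  2  2  2  2
 P  0  1  1  1  2  2  2  2
 W  0  1  1  1  2  3  3  3
 K  0  1  1  2  2  3  3  4
dp[6][7] = 4. One LCS (by backtracking along matches): HMWK.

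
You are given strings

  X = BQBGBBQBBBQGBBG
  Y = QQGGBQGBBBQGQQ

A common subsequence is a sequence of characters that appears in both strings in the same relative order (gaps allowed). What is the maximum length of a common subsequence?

One common subsequence of length 9: Q (X #2, Y #2), then G (X #4, Y #4), then B (X #6, Y #5), then Q (X #7, Y #6), then B (X #8, Y #8), then B (X #9, Y #9), then B (X #10, Y #10), then Q (X #11, Y #11), then G (X #12, Y #12). The LCS DP gives dp[15][14] = 9, so this is optimal.

9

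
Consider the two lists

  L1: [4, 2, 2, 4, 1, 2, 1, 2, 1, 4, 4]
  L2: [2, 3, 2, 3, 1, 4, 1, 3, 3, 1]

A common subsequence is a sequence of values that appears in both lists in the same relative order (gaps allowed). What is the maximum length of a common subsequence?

5

One common subsequence of length 5: 2 [2,1] → 2 [3,3] → 4 [4,6] → 1 [5,7] → 1 [9,10]. dp[11][10] = 5 confirms this is the maximum.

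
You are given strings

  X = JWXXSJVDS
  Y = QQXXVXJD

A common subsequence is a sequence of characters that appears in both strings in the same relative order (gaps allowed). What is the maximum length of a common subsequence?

Let dp[i][j] be the LCS length of the first i characters of X and the first j characters of Y. dp[i][j] = dp[i-1][j-1]+1 when the i-th and j-th characters match, else max(dp[i-1][j], dp[i][j-1]).
    ·  Q  Q  X  X  V  X  J  D
 ·  0  0  0  0  0  0  0  0  0
 J  0  0  0  0  0  0  0  1  1
 W  0  0  0  0  0  0  0  1  1
 X  0  0  0  1  1  1  1  1  1
 X  0  0  0  1  2  2  2  2  2
 S  0  0  0  1  2  2  2  2  2
 J  0  0  0  1  2  2  2  3  3
 V  0  0  0  1  2  3  3  3  3
 D  0  0  0  1  2  3  3  3  4
 S  0  0  0  1  2  3  3  3  4
dp[9][8] = 4. One LCS (by backtracking along matches): XXJD.

4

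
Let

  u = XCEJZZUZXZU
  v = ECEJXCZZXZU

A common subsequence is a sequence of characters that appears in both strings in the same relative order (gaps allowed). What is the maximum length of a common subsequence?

8

Match C [2,2], then E [3,3], then J [4,4], then Z [6,7], then Z [8,8], then X [9,9], then Z [10,10], then U [11,11] — 8 characters in the same relative order in both. dp[11][11] = 8 confirms this is the maximum.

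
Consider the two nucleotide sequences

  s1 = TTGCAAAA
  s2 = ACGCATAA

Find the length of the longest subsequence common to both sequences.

Taking G [3,3]; then C [4,4]; then A [5,5]; then A [7,7]; then A [8,8] gives a common subsequence of length 5. The LCS DP gives dp[8][8] = 5, so this is optimal.

5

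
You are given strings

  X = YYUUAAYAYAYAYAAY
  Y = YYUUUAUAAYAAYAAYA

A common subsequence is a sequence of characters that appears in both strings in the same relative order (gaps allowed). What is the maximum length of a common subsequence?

One common subsequence of length 14: Y at X[1]=Y[1], Y at X[2]=Y[2], U at X[3]=Y[4], U at X[4]=Y[5], A at X[5]=Y[6], A at X[6]=Y[8], A at X[8]=Y[9], Y at X[9]=Y[10], A at X[10]=Y[11], A at X[12]=Y[12], Y at X[13]=Y[13], A at X[14]=Y[14], A at X[15]=Y[15], Y at X[16]=Y[16]. dp[16][17] = 14 confirms this is the maximum.

14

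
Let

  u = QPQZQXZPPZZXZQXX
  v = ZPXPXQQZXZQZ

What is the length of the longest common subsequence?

7

Taking P [2,4], then Q [3,6], then Q [5,7], then Z [11,8], then X [12,9], then Z [13,10], then Q [14,11] gives a common subsequence of length 7, and the DP table's final entry dp[16][12] is also 7, so no common subsequence is longer.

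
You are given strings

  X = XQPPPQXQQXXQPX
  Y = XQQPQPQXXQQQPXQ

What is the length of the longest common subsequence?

11

Taking X at X[1]=Y[1], Q at X[2]=Y[3], P at X[3]=Y[4], P at X[5]=Y[6], Q at X[6]=Y[7], X at X[7]=Y[9], Q at X[8]=Y[10], Q at X[9]=Y[11], Q at X[12]=Y[12], P at X[13]=Y[13], X at X[14]=Y[14] gives a common subsequence of length 11. dp[14][15] = 11 confirms this is the maximum.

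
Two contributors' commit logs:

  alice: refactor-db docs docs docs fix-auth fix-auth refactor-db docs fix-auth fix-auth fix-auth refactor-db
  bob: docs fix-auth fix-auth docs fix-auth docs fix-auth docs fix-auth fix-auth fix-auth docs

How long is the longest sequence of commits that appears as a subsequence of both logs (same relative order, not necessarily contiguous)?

Taking docs at alice[2]=bob[1], then docs at alice[3]=bob[4], then docs at alice[4]=bob[6], then fix-auth at alice[6]=bob[7], then docs at alice[8]=bob[8], then fix-auth at alice[9]=bob[9], then fix-auth at alice[10]=bob[10], then fix-auth at alice[11]=bob[11] gives a common subsequence of length 8. dp[12][12] = 8 confirms this is the maximum.

8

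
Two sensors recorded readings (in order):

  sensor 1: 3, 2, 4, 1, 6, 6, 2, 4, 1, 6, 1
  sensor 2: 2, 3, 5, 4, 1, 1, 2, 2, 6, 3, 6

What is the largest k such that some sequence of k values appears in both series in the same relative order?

Let dp[i][j] be the LCS length of the first i values of sensor 1 and the first j values of sensor 2. dp[i][j] = dp[i-1][j-1]+1 when the i-th and j-th values match, else max(dp[i-1][j], dp[i][j-1]).
    ·  2  3  5  4  1  1  2  2  6  3  6
 ·  0  0  0  0  0  0  0  0  0  0  0  0
 3  0  0  1  1  1  1  1  1  1  1  1  1
 2  0  1  1  1  1  1  1  2  2  2  2  2
 4  0  1  1  1  2  2  2  2  2  2  2  2
 1  0  1  1  1  2  3  3  3  3  3  3  3
 6  0  1  1  1  2  3  3  3  3  4  4  4
 6  0  1  1  1  2  3  3  3  3  4  4  5
 2  0  1  1  1  2  3  3  4  4  4  4  5
 4  0  1  1  1  2  3  3  4  4  4  4  5
 1  0  1  1  1  2  3  4  4  4  4  4  5
 6  0  1  1  1  2  3  4  4  4  5  5  5
 1  0  1  1  1  2  3  4  4  4  5  5  5
dp[11][11] = 5. One LCS (by backtracking along matches): 3, 4, 1, 6, 6.

5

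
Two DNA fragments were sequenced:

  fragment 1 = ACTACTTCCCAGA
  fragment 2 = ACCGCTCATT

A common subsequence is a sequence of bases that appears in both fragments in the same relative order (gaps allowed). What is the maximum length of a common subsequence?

Let dp[i][j] be the LCS length of the first i bases of fragment 1 and the first j bases of fragment 2. dp[i][j] = dp[i-1][j-1]+1 when the i-th and j-th bases match, else max(dp[i-1][j], dp[i][j-1]).
    ·  A  C  C  G  C  T  C  A  T  T
 ·  0  0  0  0  0  0  0  0  0  0  0
 A  0  1  1  1  1  1  1  1  1  1  1
 C  0  1  2  2  2  2  2  2  2  2  2
 T  0  1  2  2  2  2  3  3  3  3  3
 A  0  1  2  2  2  2  3  3  4  4  4
 C  0  1  2  3  3  3  3  4  4  4  4
 T  0  1  2  3  3  3  4  4  4  5  5
 T  0  1  2  3  3  3  4  4  4  5  6
 C  0  1  2  3  3  4  4  5  5  5  6
 C  0  1  2  3  3  4  4  5  5  5  6
 C  0  1  2  3  3  4  4  5  5  5  6
 A  0  1  2  3  3  4  4  5  6  6  6
 G  0  1  2  3  4  4  4  5  6  6  6
 A  0  1  2  3  4  4  4  5  6  6  6
dp[13][10] = 6. One LCS (by backtracking along matches): ACTATT.

6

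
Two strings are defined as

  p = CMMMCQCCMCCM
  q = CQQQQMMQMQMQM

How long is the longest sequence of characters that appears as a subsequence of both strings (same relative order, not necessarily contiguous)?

7

One common subsequence of length 7: C at p[1]=q[1], then M at p[2]=q[6], then M at p[3]=q[7], then M at p[4]=q[9], then Q at p[6]=q[10], then M at p[9]=q[11], then M at p[12]=q[13], and the DP table's final entry dp[12][13] is also 7, so no common subsequence is longer.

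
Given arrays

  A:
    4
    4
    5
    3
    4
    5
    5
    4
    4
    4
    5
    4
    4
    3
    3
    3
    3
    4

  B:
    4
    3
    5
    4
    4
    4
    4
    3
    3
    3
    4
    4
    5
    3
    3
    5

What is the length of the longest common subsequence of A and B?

11

Taking 4 (A #2, B #1), then 3 (A #4, B #2), then 5 (A #7, B #3), then 4 (A #8, B #4), then 4 (A #9, B #5), then 4 (A #10, B #6), then 4 (A #12, B #7), then 3 (A #14, B #9), then 3 (A #15, B #10), then 3 (A #16, B #14), then 3 (A #17, B #15) gives a common subsequence of length 11. dp[18][16] = 11 confirms this is the maximum.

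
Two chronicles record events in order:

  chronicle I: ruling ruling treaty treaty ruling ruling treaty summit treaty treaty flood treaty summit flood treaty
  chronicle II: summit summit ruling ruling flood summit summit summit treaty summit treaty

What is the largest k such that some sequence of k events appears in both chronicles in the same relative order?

6

Taking ruling [1,3], then ruling [2,4], then summit [8,8], then treaty [12,9], then summit [13,10], then treaty [15,11] gives a common subsequence of length 6. The LCS DP gives dp[15][11] = 6, so this is optimal.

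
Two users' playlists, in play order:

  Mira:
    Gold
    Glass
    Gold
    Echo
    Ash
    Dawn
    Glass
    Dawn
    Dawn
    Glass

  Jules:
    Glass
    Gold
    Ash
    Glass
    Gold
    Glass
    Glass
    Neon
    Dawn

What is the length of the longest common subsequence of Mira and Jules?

5

Match Gold at Mira[1]=Jules[2], then Glass at Mira[2]=Jules[4], then Gold at Mira[3]=Jules[5], then Glass at Mira[7]=Jules[7], then Dawn at Mira[9]=Jules[9] — 5 songs in the same relative order in both, and the DP table's final entry dp[10][9] is also 5, so no common subsequence is longer.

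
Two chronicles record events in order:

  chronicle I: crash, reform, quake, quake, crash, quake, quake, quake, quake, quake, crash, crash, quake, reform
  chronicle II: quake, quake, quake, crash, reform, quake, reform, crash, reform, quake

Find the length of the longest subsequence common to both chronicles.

6

One common subsequence of length 6: quake (chronicle I #3, chronicle II #2), then quake (chronicle I #4, chronicle II #3), then crash (chronicle I #5, chronicle II #4), then quake (chronicle I #6, chronicle II #6), then crash (chronicle I #11, chronicle II #8), then quake (chronicle I #13, chronicle II #10). The LCS DP gives dp[14][10] = 6, so this is optimal.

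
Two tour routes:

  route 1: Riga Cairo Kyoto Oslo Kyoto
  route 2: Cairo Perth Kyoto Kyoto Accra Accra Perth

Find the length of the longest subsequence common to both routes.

3

Match Cairo [2,1], Kyoto [3,3], Kyoto [5,4] — 3 stops in the same relative order in both. Since dp[5][7] = 3, nothing longer is possible.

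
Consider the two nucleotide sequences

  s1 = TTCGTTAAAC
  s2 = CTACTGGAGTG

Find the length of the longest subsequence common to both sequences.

4

Let dp[i][j] be the LCS length of the first i bases of s1 and the first j bases of s2. dp[i][j] = dp[i-1][j-1]+1 when the i-th and j-th bases match, else max(dp[i-1][j], dp[i][j-1]).
    ·  C  T  A  C  T  G  G  A  G  T  G
 ·  0  0  0  0  0  0  0  0  0  0  0  0
 T  0  0  1  1  1  1  1  1  1  1  1  1
 T  0  0  1  1  1  2  2  2  2  2  2  2
 C  0  1  1  1  2  2  2  2  2  2  2  2
 G  0  1  1  1  2  2  3  3  3  3  3  3
 T  0  1  2  2  2  3  3  3  3  3  4  4
 T  0  1  2  2  2  3  3  3  3  3  4  4
 A  0  1  2  3  3  3  3  3  4  4  4  4
 A  0  1  2  3  3  3  3  3  4  4  4  4
 A  0  1  2  3  3  3  3  3  4  4  4  4
 C  0  1  2  3  4  4  4  4  4  4  4  4
dp[10][11] = 4. One LCS (by backtracking along matches): TTGT.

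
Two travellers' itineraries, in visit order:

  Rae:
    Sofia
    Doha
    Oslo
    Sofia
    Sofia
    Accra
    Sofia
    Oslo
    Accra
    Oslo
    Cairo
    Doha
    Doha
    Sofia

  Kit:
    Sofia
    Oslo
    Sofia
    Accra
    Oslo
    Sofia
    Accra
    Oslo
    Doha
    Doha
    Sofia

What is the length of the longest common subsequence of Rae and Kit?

10

Taking Sofia [1,1]; then Oslo [3,2]; then Sofia [5,3]; then Accra [6,4]; then Sofia [7,6]; then Accra [9,7]; then Oslo [10,8]; then Doha [12,9]; then Doha [13,10]; then Sofia [14,11] gives a common subsequence of length 10, and the DP table's final entry dp[14][11] is also 10, so no common subsequence is longer.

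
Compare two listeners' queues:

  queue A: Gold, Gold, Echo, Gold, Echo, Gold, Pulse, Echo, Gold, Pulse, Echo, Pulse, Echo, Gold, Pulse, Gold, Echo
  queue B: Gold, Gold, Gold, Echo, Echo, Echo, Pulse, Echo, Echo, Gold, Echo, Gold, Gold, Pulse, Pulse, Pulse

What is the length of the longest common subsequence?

Pick Gold [1,2] → Gold [2,3] → Echo [3,9] → Gold [4,10] → Echo [5,11] → Gold [6,12] → Gold [9,13] → Pulse [10,14] → Pulse [12,15] → Pulse [15,16]; all 10 songs appear in both, in order. The LCS DP gives dp[17][16] = 10, so this is optimal.

10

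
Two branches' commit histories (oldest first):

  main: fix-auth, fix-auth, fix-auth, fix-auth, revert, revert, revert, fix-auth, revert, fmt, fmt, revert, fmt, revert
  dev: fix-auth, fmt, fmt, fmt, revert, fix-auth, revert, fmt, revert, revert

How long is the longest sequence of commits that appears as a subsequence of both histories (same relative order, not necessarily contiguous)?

7

Match fix-auth at main[1]=dev[1] → revert at main[7]=dev[5] → fix-auth at main[8]=dev[6] → revert at main[9]=dev[7] → fmt at main[11]=dev[8] → revert at main[12]=dev[9] → revert at main[14]=dev[10] — 7 commits in the same relative order in both. dp[14][10] = 7 confirms this is the maximum.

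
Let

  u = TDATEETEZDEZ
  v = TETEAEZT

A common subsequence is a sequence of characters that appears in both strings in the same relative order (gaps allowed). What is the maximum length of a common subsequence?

Taking T (u #4, v #1), E (u #6, v #2), T (u #7, v #3), E (u #8, v #4), E (u #11, v #6), Z (u #12, v #7) gives a common subsequence of length 6. Since dp[12][8] = 6, nothing longer is possible.

6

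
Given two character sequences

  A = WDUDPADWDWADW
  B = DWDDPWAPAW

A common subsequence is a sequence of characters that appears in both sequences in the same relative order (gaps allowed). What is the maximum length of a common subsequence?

Let dp[i][j] be the LCS length of the first i characters of A and the first j characters of B. dp[i][j] = dp[i-1][j-1]+1 when the i-th and j-th characters match, else max(dp[i-1][j], dp[i][j-1]).
    ·  D  W  D  D  P  W  A  P  A  W
 ·  0  0  0  0  0  0  0  0  0  0  0
 W  0  0  1  1  1  1  1  1  1  1  1
 D  0  1  1  2  2  2  2  2  2  2  2
 U  0  1  1  2  2  2  2  2  2  2  2
 D  0  1  1  2  3  3  3  3  3  3  3
 P  0  1  1  2  3  4  4  4  4  4  4
 A  0  1  1  2  3  4  4  5  5  5  5
 D  0  1  1  2  3  4  4  5  5  5  5
 W  0  1  2  2  3  4  5  5  5  5  6
 D  0  1  2  3  3  4  5  5  5  5  6
 W  0  1  2  3  3  4  5  5  5  5  6
 A  0  1  2  3  3  4  5  6  6  6  6
 D  0  1  2  3  4  4  5  6  6  6  6
 W  0  1  2  3  4  4  5  6  6  6  7
dp[13][10] = 7. One LCS (by backtracking along matches): WDDPAAW.

7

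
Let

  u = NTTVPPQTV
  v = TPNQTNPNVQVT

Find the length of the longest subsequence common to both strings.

5

Match N [1,3]; then T [2,5]; then V [4,9]; then Q [7,10]; then T [8,12] — 5 characters in the same relative order in both. dp[9][12] = 5 confirms this is the maximum.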